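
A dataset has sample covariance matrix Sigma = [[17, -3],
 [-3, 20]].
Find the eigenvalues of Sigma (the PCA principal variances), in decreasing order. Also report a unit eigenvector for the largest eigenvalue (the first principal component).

Step 1 — characteristic polynomial of 2×2 Sigma:
  det(Sigma - λI) = λ² - trace · λ + det = 0.
  trace = 17 + 20 = 37, det = 17·20 - (-3)² = 331.
Step 2 — discriminant:
  Δ = trace² - 4·det = 1369 - 1324 = 45.
Step 3 — eigenvalues:
  λ = (trace ± √Δ)/2 = (37 ± 6.7082)/2,
  λ_1 = 21.8541,  λ_2 = 15.1459.

Step 4 — unit eigenvector for λ_1: solve (Sigma - λ_1 I)v = 0. First row:
  (17 - 21.8541)·v_x + (-3)·v_y = 0, i.e. (-4.8541)·v_x + (-3)·v_y = 0,
  so v ∝ (b, λ_1 - a) = (-3, 4.8541); multiply by -1 so the first entry is positive: u = (3, -4.8541).
  ||u|| = √((3)² + (-4.8541)²) = √(32.5623) ≈ 5.7063,
  v_1 = u/||u|| ≈ (0.5257, -0.8507) (||v_1|| = 1).

λ_1 = 21.8541,  λ_2 = 15.1459;  v_1 ≈ (0.5257, -0.8507)


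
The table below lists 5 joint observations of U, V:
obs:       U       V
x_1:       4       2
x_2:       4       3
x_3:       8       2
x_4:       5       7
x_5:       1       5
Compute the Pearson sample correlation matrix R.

Step 1 — column means:
  mean(U) = (4 + 4 + 8 + 5 + 1) / 5 = 22/5 = 4.4
  mean(V) = (2 + 3 + 2 + 7 + 5) / 5 = 19/5 = 3.8

Step 2 — sample variances and covariances s[i,j] = (1/(n-1)) · Σ_k (x_{k,i} - mean_i) · (x_{k,j} - mean_j), with n-1 = 4:
  s[U,U] = ((-0.4)·(-0.4) + (-0.4)·(-0.4) + (3.6)·(3.6) + (0.6)·(0.6) + (-3.4)·(-3.4)) / 4 = 25.2/4 = 6.3
  s[U,V] = ((-0.4)·(-1.8) + (-0.4)·(-0.8) + (3.6)·(-1.8) + (0.6)·(3.2) + (-3.4)·(1.2)) / 4 = -7.6/4 = -1.9
  s[V,V] = ((-1.8)·(-1.8) + (-0.8)·(-0.8) + (-1.8)·(-1.8) + (3.2)·(3.2) + (1.2)·(1.2)) / 4 = 18.8/4 = 4.7
  Sample standard deviations s_i = √(s[i,i]):
  s(U) = √(6.3) = 2.51
  s(V) = √(4.7) = 2.1679

Step 3 — r_{ij} = s_{ij} / (s_i · s_j):
  r[U,U] = 1 (diagonal).
  r[U,V] = -1.9 / (2.51 · 2.1679) = -1.9 / 5.4415 = -0.3492
  r[V,V] = 1 (diagonal).

R is symmetric with unit diagonal. Assembling:

R = [[1, -0.3492],
 [-0.3492, 1]]


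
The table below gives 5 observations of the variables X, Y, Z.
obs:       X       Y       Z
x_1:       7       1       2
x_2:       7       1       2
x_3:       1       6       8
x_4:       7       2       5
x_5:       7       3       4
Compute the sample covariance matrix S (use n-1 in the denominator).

Step 1 — column means:
  mean(X) = (7 + 7 + 1 + 7 + 7) / 5 = 29/5 = 5.8
  mean(Y) = (1 + 1 + 6 + 2 + 3) / 5 = 13/5 = 2.6
  mean(Z) = (2 + 2 + 8 + 5 + 4) / 5 = 21/5 = 4.2

Step 2 — sample covariance S[i,j] = (1/(n-1)) · Σ_k (x_{k,i} - mean_i) · (x_{k,j} - mean_j), with n-1 = 4.
  S[X,X] = ((1.2)·(1.2) + (1.2)·(1.2) + (-4.8)·(-4.8) + (1.2)·(1.2) + (1.2)·(1.2)) / 4 = 28.8/4 = 7.2
  S[X,Y] = ((1.2)·(-1.6) + (1.2)·(-1.6) + (-4.8)·(3.4) + (1.2)·(-0.6) + (1.2)·(0.4)) / 4 = -20.4/4 = -5.1
  S[X,Z] = ((1.2)·(-2.2) + (1.2)·(-2.2) + (-4.8)·(3.8) + (1.2)·(0.8) + (1.2)·(-0.2)) / 4 = -22.8/4 = -5.7
  S[Y,Y] = ((-1.6)·(-1.6) + (-1.6)·(-1.6) + (3.4)·(3.4) + (-0.6)·(-0.6) + (0.4)·(0.4)) / 4 = 17.2/4 = 4.3
  S[Y,Z] = ((-1.6)·(-2.2) + (-1.6)·(-2.2) + (3.4)·(3.8) + (-0.6)·(0.8) + (0.4)·(-0.2)) / 4 = 19.4/4 = 4.85
  S[Z,Z] = ((-2.2)·(-2.2) + (-2.2)·(-2.2) + (3.8)·(3.8) + (0.8)·(0.8) + (-0.2)·(-0.2)) / 4 = 24.8/4 = 6.2

S is symmetric (S[j,i] = S[i,j]). Assembling:

S = [[7.2, -5.1, -5.7],
 [-5.1, 4.3, 4.85],
 [-5.7, 4.85, 6.2]]


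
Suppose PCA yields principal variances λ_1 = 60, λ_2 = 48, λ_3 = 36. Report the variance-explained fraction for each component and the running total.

Step 1 — total variance = trace(Sigma) = Σ λ_i = 60 + 48 + 36 = 144.

Step 2 — fraction explained by component i = λ_i / Σ λ:
  PC1: 60/144 = 0.4167
  PC2: 48/144 = 0.3333
  PC3: 36/144 = 0.25

Step 3 — cumulative fraction after k components = (λ_1 + ... + λ_k) / Σ λ:
  k = 1: 60/144 = 0.4167
  k = 2: (60 + 48)/144 = 108/144 = 0.75
  k = 3: (60 + 48 + 36)/144 = 144/144 = 1

Summary (fraction, with percent):

explained: PC1 0.4167 (41.67%), PC2 0.3333 (33.33%), PC3 0.25 (25%);  cumulative: 0.4167, 0.75, 1


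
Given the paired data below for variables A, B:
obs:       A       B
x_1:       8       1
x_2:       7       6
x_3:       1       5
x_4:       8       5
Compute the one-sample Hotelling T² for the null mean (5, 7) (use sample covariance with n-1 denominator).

Step 1 — sample mean vector:
  mean(A) = (8 + 7 + 1 + 8) / 4 = 24/4 = 6
  mean(B) = (1 + 6 + 5 + 5) / 4 = 17/4 = 4.25
  x̄ = (6, 4.25),  deviation x̄ - mu_0 = (6, 4.25) - (5, 7) = (1, -2.75).

Step 2 — sample covariance matrix, S[i,j] = (1/(n-1)) · Σ_k (x_{k,i} - mean_i) · (x_{k,j} - mean_j), divisor n-1 = 3:
  S[A,A] = ((2)·(2) + (1)·(1) + (-5)·(-5) + (2)·(2)) / 3 = 34/3 = 11.3333
  S[A,B] = ((2)·(-3.25) + (1)·(1.75) + (-5)·(0.75) + (2)·(0.75)) / 3 = -7/3 = -2.3333
  S[B,B] = ((-3.25)·(-3.25) + (1.75)·(1.75) + (0.75)·(0.75) + (0.75)·(0.75)) / 3 = 14.75/3 = 4.9167
  S = [[11.3333, -2.3333],
 [-2.3333, 4.9167]].

Step 3 — invert S. det(S) = 11.3333·4.9167 - (-2.3333)² = 50.2778.
  S^{-1} = (1/det) · [[d, -b], [-b, a]] = [[0.0978, 0.0464],
 [0.0464, 0.2254]].

Step 4 — quadratic form (x̄ - mu_0)^T · S^{-1} · (x̄ - mu_0):
  S^{-1} · (x̄ - mu_0) = (-0.0298, -0.5735),
  (x̄ - mu_0)^T · [...] = (1)·(-0.0298) + (-2.75)·(-0.5735) = 1.5472.

Step 5 — scale by n: T² = 4 · 1.5472 = 6.189.

T² ≈ 6.189


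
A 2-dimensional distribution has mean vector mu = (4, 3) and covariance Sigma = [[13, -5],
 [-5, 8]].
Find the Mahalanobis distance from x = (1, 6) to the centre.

Step 1 — centre the observation: (x - mu) = (-3, 3).

Step 2 — invert Sigma. det(Sigma) = 13·8 - (-5)² = 79.
  Sigma^{-1} = (1/det) · [[d, -b], [-b, a]] = [[0.1013, 0.0633],
 [0.0633, 0.1646]].

Step 3 — form the quadratic (x - mu)^T · Sigma^{-1} · (x - mu):
  Sigma^{-1} · (x - mu) = (-0.1139, 0.3038).
  (x - mu)^T · [Sigma^{-1} · (x - mu)] = (-3)·(-0.1139) + (3)·(0.3038) = 1.2532.

Step 4 — take square root: d = √(1.2532) ≈ 1.1194.

d(x, mu) = √(1.2532) ≈ 1.1194


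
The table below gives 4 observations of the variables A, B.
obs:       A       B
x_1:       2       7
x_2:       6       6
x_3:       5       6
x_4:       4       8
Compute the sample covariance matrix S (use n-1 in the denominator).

Step 1 — column means:
  mean(A) = (2 + 6 + 5 + 4) / 4 = 17/4 = 4.25
  mean(B) = (7 + 6 + 6 + 8) / 4 = 27/4 = 6.75

Step 2 — sample covariance S[i,j] = (1/(n-1)) · Σ_k (x_{k,i} - mean_i) · (x_{k,j} - mean_j), with n-1 = 3.
  S[A,A] = ((-2.25)·(-2.25) + (1.75)·(1.75) + (0.75)·(0.75) + (-0.25)·(-0.25)) / 3 = 8.75/3 = 2.9167
  S[A,B] = ((-2.25)·(0.25) + (1.75)·(-0.75) + (0.75)·(-0.75) + (-0.25)·(1.25)) / 3 = -2.75/3 = -0.9167
  S[B,B] = ((0.25)·(0.25) + (-0.75)·(-0.75) + (-0.75)·(-0.75) + (1.25)·(1.25)) / 3 = 2.75/3 = 0.9167

S is symmetric (S[j,i] = S[i,j]). Assembling:

S = [[2.9167, -0.9167],
 [-0.9167, 0.9167]]


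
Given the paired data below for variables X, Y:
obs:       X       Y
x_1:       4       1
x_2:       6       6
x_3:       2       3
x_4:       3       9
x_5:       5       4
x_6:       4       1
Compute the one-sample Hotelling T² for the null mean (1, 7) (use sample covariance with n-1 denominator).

Step 1 — sample mean vector:
  mean(X) = (4 + 6 + 2 + 3 + 5 + 4) / 6 = 24/6 = 4
  mean(Y) = (1 + 6 + 3 + 9 + 4 + 1) / 6 = 24/6 = 4
  x̄ = (4, 4),  deviation x̄ - mu_0 = (4, 4) - (1, 7) = (3, -3).

Step 2 — sample covariance matrix, S[i,j] = (1/(n-1)) · Σ_k (x_{k,i} - mean_i) · (x_{k,j} - mean_j), divisor n-1 = 5:
  S[X,X] = ((0)·(0) + (2)·(2) + (-2)·(-2) + (-1)·(-1) + (1)·(1) + (0)·(0)) / 5 = 10/5 = 2
  S[X,Y] = ((0)·(-3) + (2)·(2) + (-2)·(-1) + (-1)·(5) + (1)·(0) + (0)·(-3)) / 5 = 1/5 = 0.2
  S[Y,Y] = ((-3)·(-3) + (2)·(2) + (-1)·(-1) + (5)·(5) + (0)·(0) + (-3)·(-3)) / 5 = 48/5 = 9.6
  S = [[2, 0.2],
 [0.2, 9.6]].

Step 3 — invert S. det(S) = 2·9.6 - (0.2)² = 19.16.
  S^{-1} = (1/det) · [[d, -b], [-b, a]] = [[0.501, -0.0104],
 [-0.0104, 0.1044]].

Step 4 — quadratic form (x̄ - mu_0)^T · S^{-1} · (x̄ - mu_0):
  S^{-1} · (x̄ - mu_0) = (1.5344, -0.3445),
  (x̄ - mu_0)^T · [...] = (3)·(1.5344) + (-3)·(-0.3445) = 5.6367.

Step 5 — scale by n: T² = 6 · 5.6367 = 33.8205.

T² ≈ 33.8205


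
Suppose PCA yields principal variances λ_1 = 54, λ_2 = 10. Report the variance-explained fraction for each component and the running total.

Step 1 — total variance = trace(Sigma) = Σ λ_i = 54 + 10 = 64.

Step 2 — fraction explained by component i = λ_i / Σ λ:
  PC1: 54/64 = 0.8438
  PC2: 10/64 = 0.1562

Step 3 — cumulative fraction after k components = (λ_1 + ... + λ_k) / Σ λ:
  k = 1: 54/64 = 0.8438
  k = 2: (54 + 10)/64 = 64/64 = 1

Summary (fraction, with percent):

explained: PC1 0.8438 (84.38%), PC2 0.1562 (15.62%);  cumulative: 0.8438, 1


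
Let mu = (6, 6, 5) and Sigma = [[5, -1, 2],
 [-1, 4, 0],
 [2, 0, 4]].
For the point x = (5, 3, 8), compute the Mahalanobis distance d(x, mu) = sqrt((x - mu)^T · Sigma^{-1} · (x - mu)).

Step 1 — centre the observation: (x - mu) = (-1, -3, 3).

Step 2 — invert Sigma (cofactor / det for 3×3, or solve directly):
  Sigma^{-1} = [[0.2667, 0.0667, -0.1333],
 [0.0667, 0.2667, -0.0333],
 [-0.1333, -0.0333, 0.3167]].

Step 3 — form the quadratic (x - mu)^T · Sigma^{-1} · (x - mu):
  Sigma^{-1} · (x - mu) = (-0.8667, -0.9667, 1.1833).
  (x - mu)^T · [Sigma^{-1} · (x - mu)] = (-1)·(-0.8667) + (-3)·(-0.9667) + (3)·(1.1833) = 7.3167.

Step 4 — take square root: d = √(7.3167) ≈ 2.7049.

d(x, mu) = √(7.3167) ≈ 2.7049


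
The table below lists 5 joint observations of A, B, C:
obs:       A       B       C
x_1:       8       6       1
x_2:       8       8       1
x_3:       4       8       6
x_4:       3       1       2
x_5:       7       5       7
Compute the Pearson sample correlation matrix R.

Step 1 — column means:
  mean(A) = (8 + 8 + 4 + 3 + 7) / 5 = 30/5 = 6
  mean(B) = (6 + 8 + 8 + 1 + 5) / 5 = 28/5 = 5.6
  mean(C) = (1 + 1 + 6 + 2 + 7) / 5 = 17/5 = 3.4

Step 2 — sample variances and covariances s[i,j] = (1/(n-1)) · Σ_k (x_{k,i} - mean_i) · (x_{k,j} - mean_j), with n-1 = 4:
  s[A,A] = ((2)·(2) + (2)·(2) + (-2)·(-2) + (-3)·(-3) + (1)·(1)) / 4 = 22/4 = 5.5
  s[A,B] = ((2)·(0.4) + (2)·(2.4) + (-2)·(2.4) + (-3)·(-4.6) + (1)·(-0.6)) / 4 = 14/4 = 3.5
  s[A,C] = ((2)·(-2.4) + (2)·(-2.4) + (-2)·(2.6) + (-3)·(-1.4) + (1)·(3.6)) / 4 = -7/4 = -1.75
  s[B,B] = ((0.4)·(0.4) + (2.4)·(2.4) + (2.4)·(2.4) + (-4.6)·(-4.6) + (-0.6)·(-0.6)) / 4 = 33.2/4 = 8.3
  s[B,C] = ((0.4)·(-2.4) + (2.4)·(-2.4) + (2.4)·(2.6) + (-4.6)·(-1.4) + (-0.6)·(3.6)) / 4 = 3.8/4 = 0.95
  s[C,C] = ((-2.4)·(-2.4) + (-2.4)·(-2.4) + (2.6)·(2.6) + (-1.4)·(-1.4) + (3.6)·(3.6)) / 4 = 33.2/4 = 8.3
  Sample standard deviations s_i = √(s[i,i]):
  s(A) = √(5.5) = 2.3452
  s(B) = √(8.3) = 2.881
  s(C) = √(8.3) = 2.881

Step 3 — r_{ij} = s_{ij} / (s_i · s_j):
  r[A,A] = 1 (diagonal).
  r[A,B] = 3.5 / (2.3452 · 2.881) = 3.5 / 6.7565 = 0.518
  r[A,C] = -1.75 / (2.3452 · 2.881) = -1.75 / 6.7565 = -0.259
  r[B,B] = 1 (diagonal).
  r[B,C] = 0.95 / (2.881 · 2.881) = 0.95 / 8.3 = 0.1145
  r[C,C] = 1 (diagonal).

R is symmetric with unit diagonal. Assembling:

R = [[1, 0.518, -0.259],
 [0.518, 1, 0.1145],
 [-0.259, 0.1145, 1]]


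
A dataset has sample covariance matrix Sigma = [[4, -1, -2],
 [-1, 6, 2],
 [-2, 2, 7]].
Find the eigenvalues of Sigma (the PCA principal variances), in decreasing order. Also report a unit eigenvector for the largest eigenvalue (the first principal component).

Step 1 — characteristic polynomial p(λ) = det(λI - Sigma) = λ³ - tr·λ² + c_1·λ - det, where tr = trace, c_1 = sum of the principal 2×2 minors, det = det(Sigma):
  tr = 4 + 6 + 7 = 17,
  c_1 = (4·6 - (-1)²) + (4·7 - (-2)²) + (6·7 - (2)²) = 23 + 24 + 38 = 85,
  det = 4·(6·7 - (2)²) - (-1)·((-1)·7 - (2)·(-2)) + (-2)·((-1)·(2) - 6·(-2)) = 4·(38) - (-1)·(-3) + (-2)·(10) = 129.
  So p(λ) = λ³ - 17λ² + 85λ - 129.
Step 2 — look for an integer root (rational root theorem: any rational root is an integer divisor of 129). Testing λ = 3:
  p(3) = 27 - 153 + 255 - 129 = 0  ✓
  Dividing out (λ - 3): p(λ) = (λ - 3)(λ² - 14λ + 43).
Step 3 — remaining eigenvalues from the quadratic λ² - 14λ + 43 = 0:
  Δ = 14² - 4·43 = 196 - 172 = 24,  λ = (14 ± √24)/2 = (14 ± 4.899)/2 ≈ 9.4495 or 4.5505.
  Sorted: λ_1 = 9.4495,  λ_2 = 4.5505,  λ_3 = 3  (check: sum = 17 = tr ✓).

Step 4 — unit eigenvector for λ_1 ≈ 9.4495: v spans the null space of (Sigma - λ_1 I), whose rows are
  r_1 = (-5.4495, -1, -2),  r_2 = (-1, -3.4495, 2),  r_3 = (-2, 2, -2.4495).
  v is orthogonal to every row, so take v ∝ r_1 × r_2 = ((-1)·(2) - (-2)·(-3.4495), (-2)·(-1) - (-5.4495)·(2), (-5.4495)·(-3.4495) - (-1)·(-1)) ≈ (-8.899, 12.899, 17.798).
  Rescale (multiply by -1 so the first nonzero entry is positive): u = (8.899, -12.899, -17.798).
  ||u|| = √((8.899)² + (-12.899)² + (-17.798)²) = √(562.3429) ≈ 23.7138,  v_1 = u/||u|| ≈ (0.3753, -0.5439, -0.7505) (||v_1|| = 1).

λ_1 = 9.4495,  λ_2 = 4.5505,  λ_3 = 3;  v_1 ≈ (0.3753, -0.5439, -0.7505)


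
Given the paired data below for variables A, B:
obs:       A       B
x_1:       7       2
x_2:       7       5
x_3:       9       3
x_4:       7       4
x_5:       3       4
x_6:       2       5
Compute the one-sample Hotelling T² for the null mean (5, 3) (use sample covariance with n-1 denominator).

Step 1 — sample mean vector:
  mean(A) = (7 + 7 + 9 + 7 + 3 + 2) / 6 = 35/6 = 5.8333
  mean(B) = (2 + 5 + 3 + 4 + 4 + 5) / 6 = 23/6 = 3.8333
  x̄ = (5.8333, 3.8333),  deviation x̄ - mu_0 = (5.8333, 3.8333) - (5, 3) = (0.8333, 0.8333).

Step 2 — sample covariance matrix, S[i,j] = (1/(n-1)) · Σ_k (x_{k,i} - mean_i) · (x_{k,j} - mean_j), divisor n-1 = 5:
  S[A,A] = ((1.1667)·(1.1667) + (1.1667)·(1.1667) + (3.1667)·(3.1667) + (1.1667)·(1.1667) + (-2.8333)·(-2.8333) + (-3.8333)·(-3.8333)) / 5 = 36.8333/5 = 7.3667
  S[A,B] = ((1.1667)·(-1.8333) + (1.1667)·(1.1667) + (3.1667)·(-0.8333) + (1.1667)·(0.1667) + (-2.8333)·(0.1667) + (-3.8333)·(1.1667)) / 5 = -8.1667/5 = -1.6333
  S[B,B] = ((-1.8333)·(-1.8333) + (1.1667)·(1.1667) + (-0.8333)·(-0.8333) + (0.1667)·(0.1667) + (0.1667)·(0.1667) + (1.1667)·(1.1667)) / 5 = 6.8333/5 = 1.3667
  S = [[7.3667, -1.6333],
 [-1.6333, 1.3667]].

Step 3 — invert S. det(S) = 7.3667·1.3667 - (-1.6333)² = 7.4.
  S^{-1} = (1/det) · [[d, -b], [-b, a]] = [[0.1847, 0.2207],
 [0.2207, 0.9955]].

Step 4 — quadratic form (x̄ - mu_0)^T · S^{-1} · (x̄ - mu_0):
  S^{-1} · (x̄ - mu_0) = (0.3378, 1.0135),
  (x̄ - mu_0)^T · [...] = (0.8333)·(0.3378) + (0.8333)·(1.0135) = 1.1261.

Step 5 — scale by n: T² = 6 · 1.1261 = 6.7568.

T² ≈ 6.7568


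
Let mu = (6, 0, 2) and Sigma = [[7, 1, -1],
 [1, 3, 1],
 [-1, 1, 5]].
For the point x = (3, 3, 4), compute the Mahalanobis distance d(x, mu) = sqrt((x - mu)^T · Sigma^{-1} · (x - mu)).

Step 1 — centre the observation: (x - mu) = (-3, 3, 2).

Step 2 — invert Sigma (cofactor / det for 3×3, or solve directly):
  Sigma^{-1} = [[0.1591, -0.0682, 0.0455],
 [-0.0682, 0.3864, -0.0909],
 [0.0455, -0.0909, 0.2273]].

Step 3 — form the quadratic (x - mu)^T · Sigma^{-1} · (x - mu):
  Sigma^{-1} · (x - mu) = (-0.5909, 1.1818, 0.0455).
  (x - mu)^T · [Sigma^{-1} · (x - mu)] = (-3)·(-0.5909) + (3)·(1.1818) + (2)·(0.0455) = 5.4091.

Step 4 — take square root: d = √(5.4091) ≈ 2.3257.

d(x, mu) = √(5.4091) ≈ 2.3257


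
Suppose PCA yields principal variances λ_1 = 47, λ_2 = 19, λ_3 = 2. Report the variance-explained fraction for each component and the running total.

Step 1 — total variance = trace(Sigma) = Σ λ_i = 47 + 19 + 2 = 68.

Step 2 — fraction explained by component i = λ_i / Σ λ:
  PC1: 47/68 = 0.6912
  PC2: 19/68 = 0.2794
  PC3: 2/68 = 0.0294

Step 3 — cumulative fraction after k components = (λ_1 + ... + λ_k) / Σ λ:
  k = 1: 47/68 = 0.6912
  k = 2: (47 + 19)/68 = 66/68 = 0.9706
  k = 3: (47 + 19 + 2)/68 = 68/68 = 1

Summary (fraction, with percent):

explained: PC1 0.6912 (69.12%), PC2 0.2794 (27.94%), PC3 0.0294 (2.94%);  cumulative: 0.6912, 0.9706, 1


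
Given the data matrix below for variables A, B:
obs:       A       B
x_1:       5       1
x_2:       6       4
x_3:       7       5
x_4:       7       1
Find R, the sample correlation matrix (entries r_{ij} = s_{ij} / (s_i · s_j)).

Step 1 — column means:
  mean(A) = (5 + 6 + 7 + 7) / 4 = 25/4 = 6.25
  mean(B) = (1 + 4 + 5 + 1) / 4 = 11/4 = 2.75

Step 2 — sample variances and covariances s[i,j] = (1/(n-1)) · Σ_k (x_{k,i} - mean_i) · (x_{k,j} - mean_j), with n-1 = 3:
  s[A,A] = ((-1.25)·(-1.25) + (-0.25)·(-0.25) + (0.75)·(0.75) + (0.75)·(0.75)) / 3 = 2.75/3 = 0.9167
  s[A,B] = ((-1.25)·(-1.75) + (-0.25)·(1.25) + (0.75)·(2.25) + (0.75)·(-1.75)) / 3 = 2.25/3 = 0.75
  s[B,B] = ((-1.75)·(-1.75) + (1.25)·(1.25) + (2.25)·(2.25) + (-1.75)·(-1.75)) / 3 = 12.75/3 = 4.25
  Sample standard deviations s_i = √(s[i,i]):
  s(A) = √(0.9167) = 0.9574
  s(B) = √(4.25) = 2.0616

Step 3 — r_{ij} = s_{ij} / (s_i · s_j):
  r[A,A] = 1 (diagonal).
  r[A,B] = 0.75 / (0.9574 · 2.0616) = 0.75 / 1.9738 = 0.38
  r[B,B] = 1 (diagonal).

R is symmetric with unit diagonal. Assembling:

R = [[1, 0.38],
 [0.38, 1]]


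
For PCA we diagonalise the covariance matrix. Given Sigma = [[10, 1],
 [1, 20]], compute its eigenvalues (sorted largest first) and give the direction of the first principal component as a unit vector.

Step 1 — characteristic polynomial of 2×2 Sigma:
  det(Sigma - λI) = λ² - trace · λ + det = 0.
  trace = 10 + 20 = 30, det = 10·20 - (1)² = 199.
Step 2 — discriminant:
  Δ = trace² - 4·det = 900 - 796 = 104.
Step 3 — eigenvalues:
  λ = (trace ± √Δ)/2 = (30 ± 10.198)/2,
  λ_1 = 20.099,  λ_2 = 9.901.

Step 4 — unit eigenvector for λ_1: solve (Sigma - λ_1 I)v = 0. First row:
  (10 - 20.099)·v_x + (1)·v_y = 0, i.e. (-10.099)·v_x + (1)·v_y = 0,
  so v ∝ (b, λ_1 - a) = (1, 10.099) = u.
  ||u|| = √((1)² + (10.099)²) = √(102.9902) ≈ 10.1484,
  v_1 = u/||u|| ≈ (0.0985, 0.9951) (||v_1|| = 1).

λ_1 = 20.099,  λ_2 = 9.901;  v_1 ≈ (0.0985, 0.9951)


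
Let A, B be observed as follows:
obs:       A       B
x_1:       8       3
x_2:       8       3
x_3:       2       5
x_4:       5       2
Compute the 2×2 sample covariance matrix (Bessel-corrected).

Step 1 — column means:
  mean(A) = (8 + 8 + 2 + 5) / 4 = 23/4 = 5.75
  mean(B) = (3 + 3 + 5 + 2) / 4 = 13/4 = 3.25

Step 2 — sample covariance S[i,j] = (1/(n-1)) · Σ_k (x_{k,i} - mean_i) · (x_{k,j} - mean_j), with n-1 = 3.
  S[A,A] = ((2.25)·(2.25) + (2.25)·(2.25) + (-3.75)·(-3.75) + (-0.75)·(-0.75)) / 3 = 24.75/3 = 8.25
  S[A,B] = ((2.25)·(-0.25) + (2.25)·(-0.25) + (-3.75)·(1.75) + (-0.75)·(-1.25)) / 3 = -6.75/3 = -2.25
  S[B,B] = ((-0.25)·(-0.25) + (-0.25)·(-0.25) + (1.75)·(1.75) + (-1.25)·(-1.25)) / 3 = 4.75/3 = 1.5833

S is symmetric (S[j,i] = S[i,j]). Assembling:

S = [[8.25, -2.25],
 [-2.25, 1.5833]]


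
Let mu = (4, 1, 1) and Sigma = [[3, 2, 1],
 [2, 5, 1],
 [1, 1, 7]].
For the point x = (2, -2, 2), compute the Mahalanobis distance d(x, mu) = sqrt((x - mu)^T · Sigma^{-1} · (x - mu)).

Step 1 — centre the observation: (x - mu) = (-2, -3, 1).

Step 2 — invert Sigma (cofactor / det for 3×3, or solve directly):
  Sigma^{-1} = [[0.4658, -0.1781, -0.0411],
 [-0.1781, 0.274, -0.0137],
 [-0.0411, -0.0137, 0.1507]].

Step 3 — form the quadratic (x - mu)^T · Sigma^{-1} · (x - mu):
  Sigma^{-1} · (x - mu) = (-0.4384, -0.4795, 0.274).
  (x - mu)^T · [Sigma^{-1} · (x - mu)] = (-2)·(-0.4384) + (-3)·(-0.4795) + (1)·(0.274) = 2.589.

Step 4 — take square root: d = √(2.589) ≈ 1.609.

d(x, mu) = √(2.589) ≈ 1.609


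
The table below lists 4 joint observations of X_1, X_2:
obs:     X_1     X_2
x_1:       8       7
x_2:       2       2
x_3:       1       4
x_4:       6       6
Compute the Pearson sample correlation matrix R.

Step 1 — column means:
  mean(X_1) = (8 + 2 + 1 + 6) / 4 = 17/4 = 4.25
  mean(X_2) = (7 + 2 + 4 + 6) / 4 = 19/4 = 4.75

Step 2 — sample variances and covariances s[i,j] = (1/(n-1)) · Σ_k (x_{k,i} - mean_i) · (x_{k,j} - mean_j), with n-1 = 3:
  s[X_1,X_1] = ((3.75)·(3.75) + (-2.25)·(-2.25) + (-3.25)·(-3.25) + (1.75)·(1.75)) / 3 = 32.75/3 = 10.9167
  s[X_1,X_2] = ((3.75)·(2.25) + (-2.25)·(-2.75) + (-3.25)·(-0.75) + (1.75)·(1.25)) / 3 = 19.25/3 = 6.4167
  s[X_2,X_2] = ((2.25)·(2.25) + (-2.75)·(-2.75) + (-0.75)·(-0.75) + (1.25)·(1.25)) / 3 = 14.75/3 = 4.9167
  Sample standard deviations s_i = √(s[i,i]):
  s(X_1) = √(10.9167) = 3.304
  s(X_2) = √(4.9167) = 2.2174

Step 3 — r_{ij} = s_{ij} / (s_i · s_j):
  r[X_1,X_1] = 1 (diagonal).
  r[X_1,X_2] = 6.4167 / (3.304 · 2.2174) = 6.4167 / 7.3262 = 0.8758
  r[X_2,X_2] = 1 (diagonal).

R is symmetric with unit diagonal. Assembling:

R = [[1, 0.8758],
 [0.8758, 1]]


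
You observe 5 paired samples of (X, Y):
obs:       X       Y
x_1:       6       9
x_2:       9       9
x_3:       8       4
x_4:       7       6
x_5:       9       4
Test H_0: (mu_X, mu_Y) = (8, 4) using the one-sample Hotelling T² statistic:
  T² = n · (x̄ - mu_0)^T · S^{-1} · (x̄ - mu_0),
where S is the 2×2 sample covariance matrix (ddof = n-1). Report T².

Step 1 — sample mean vector:
  mean(X) = (6 + 9 + 8 + 7 + 9) / 5 = 39/5 = 7.8
  mean(Y) = (9 + 9 + 4 + 6 + 4) / 5 = 32/5 = 6.4
  x̄ = (7.8, 6.4),  deviation x̄ - mu_0 = (7.8, 6.4) - (8, 4) = (-0.2, 2.4).

Step 2 — sample covariance matrix, S[i,j] = (1/(n-1)) · Σ_k (x_{k,i} - mean_i) · (x_{k,j} - mean_j), divisor n-1 = 4:
  S[X,X] = ((-1.8)·(-1.8) + (1.2)·(1.2) + (0.2)·(0.2) + (-0.8)·(-0.8) + (1.2)·(1.2)) / 4 = 6.8/4 = 1.7
  S[X,Y] = ((-1.8)·(2.6) + (1.2)·(2.6) + (0.2)·(-2.4) + (-0.8)·(-0.4) + (1.2)·(-2.4)) / 4 = -4.6/4 = -1.15
  S[Y,Y] = ((2.6)·(2.6) + (2.6)·(2.6) + (-2.4)·(-2.4) + (-0.4)·(-0.4) + (-2.4)·(-2.4)) / 4 = 25.2/4 = 6.3
  S = [[1.7, -1.15],
 [-1.15, 6.3]].

Step 3 — invert S. det(S) = 1.7·6.3 - (-1.15)² = 9.3875.
  S^{-1} = (1/det) · [[d, -b], [-b, a]] = [[0.6711, 0.1225],
 [0.1225, 0.1811]].

Step 4 — quadratic form (x̄ - mu_0)^T · S^{-1} · (x̄ - mu_0):
  S^{-1} · (x̄ - mu_0) = (0.1598, 0.4101),
  (x̄ - mu_0)^T · [...] = (-0.2)·(0.1598) + (2.4)·(0.4101) = 0.9523.

Step 5 — scale by n: T² = 5 · 0.9523 = 4.7617.

T² ≈ 4.7617


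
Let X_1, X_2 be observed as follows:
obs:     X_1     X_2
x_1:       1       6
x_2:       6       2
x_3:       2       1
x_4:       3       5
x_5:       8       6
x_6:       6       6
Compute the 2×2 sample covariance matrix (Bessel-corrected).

Step 1 — column means:
  mean(X_1) = (1 + 6 + 2 + 3 + 8 + 6) / 6 = 26/6 = 4.3333
  mean(X_2) = (6 + 2 + 1 + 5 + 6 + 6) / 6 = 26/6 = 4.3333

Step 2 — sample covariance S[i,j] = (1/(n-1)) · Σ_k (x_{k,i} - mean_i) · (x_{k,j} - mean_j), with n-1 = 5.
  S[X_1,X_1] = ((-3.3333)·(-3.3333) + (1.6667)·(1.6667) + (-2.3333)·(-2.3333) + (-1.3333)·(-1.3333) + (3.6667)·(3.6667) + (1.6667)·(1.6667)) / 5 = 37.3333/5 = 7.4667
  S[X_1,X_2] = ((-3.3333)·(1.6667) + (1.6667)·(-2.3333) + (-2.3333)·(-3.3333) + (-1.3333)·(0.6667) + (3.6667)·(1.6667) + (1.6667)·(1.6667)) / 5 = 6.3333/5 = 1.2667
  S[X_2,X_2] = ((1.6667)·(1.6667) + (-2.3333)·(-2.3333) + (-3.3333)·(-3.3333) + (0.6667)·(0.6667) + (1.6667)·(1.6667) + (1.6667)·(1.6667)) / 5 = 25.3333/5 = 5.0667

S is symmetric (S[j,i] = S[i,j]). Assembling:

S = [[7.4667, 1.2667],
 [1.2667, 5.0667]]


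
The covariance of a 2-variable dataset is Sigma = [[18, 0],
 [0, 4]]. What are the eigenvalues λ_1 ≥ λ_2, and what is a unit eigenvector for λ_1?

Step 1 — characteristic polynomial of 2×2 Sigma:
  det(Sigma - λI) = λ² - trace · λ + det = 0.
  trace = 18 + 4 = 22, det = 18·4 - (0)² = 72.
Step 2 — discriminant:
  Δ = trace² - 4·det = 484 - 288 = 196.
Step 3 — eigenvalues:
  λ = (trace ± √Δ)/2 = (22 ± 14)/2,
  λ_1 = 18,  λ_2 = 4.

Step 4 — unit eigenvector for λ_1: Sigma is diagonal, so its eigenvectors are the coordinate axes. λ_1 = 18 is the diagonal entry on the first coordinate axis, hence
  v_1 = (1, 0) (||v_1|| = 1).

λ_1 = 18,  λ_2 = 4;  v_1 ≈ (1, 0)


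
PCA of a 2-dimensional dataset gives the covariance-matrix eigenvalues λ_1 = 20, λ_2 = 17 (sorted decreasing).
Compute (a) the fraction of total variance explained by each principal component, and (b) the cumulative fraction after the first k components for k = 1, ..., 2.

Step 1 — total variance = trace(Sigma) = Σ λ_i = 20 + 17 = 37.

Step 2 — fraction explained by component i = λ_i / Σ λ:
  PC1: 20/37 = 0.5405
  PC2: 17/37 = 0.4595

Step 3 — cumulative fraction after k components = (λ_1 + ... + λ_k) / Σ λ:
  k = 1: 20/37 = 0.5405
  k = 2: (20 + 17)/37 = 37/37 = 1

Summary (fraction, with percent):

explained: PC1 0.5405 (54.05%), PC2 0.4595 (45.95%);  cumulative: 0.5405, 1


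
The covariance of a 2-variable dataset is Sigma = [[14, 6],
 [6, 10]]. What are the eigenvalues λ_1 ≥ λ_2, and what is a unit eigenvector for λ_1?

Step 1 — characteristic polynomial of 2×2 Sigma:
  det(Sigma - λI) = λ² - trace · λ + det = 0.
  trace = 14 + 10 = 24, det = 14·10 - (6)² = 104.
Step 2 — discriminant:
  Δ = trace² - 4·det = 576 - 416 = 160.
Step 3 — eigenvalues:
  λ = (trace ± √Δ)/2 = (24 ± 12.6491)/2,
  λ_1 = 18.3246,  λ_2 = 5.6754.

Step 4 — unit eigenvector for λ_1: solve (Sigma - λ_1 I)v = 0. First row:
  (14 - 18.3246)·v_x + (6)·v_y = 0, i.e. (-4.3246)·v_x + (6)·v_y = 0,
  so v ∝ (b, λ_1 - a) = (6, 4.3246) = u.
  ||u|| = √((6)² + (4.3246)²) = √(54.7018) ≈ 7.3961,
  v_1 = u/||u|| ≈ (0.8112, 0.5847) (||v_1|| = 1).

λ_1 = 18.3246,  λ_2 = 5.6754;  v_1 ≈ (0.8112, 0.5847)


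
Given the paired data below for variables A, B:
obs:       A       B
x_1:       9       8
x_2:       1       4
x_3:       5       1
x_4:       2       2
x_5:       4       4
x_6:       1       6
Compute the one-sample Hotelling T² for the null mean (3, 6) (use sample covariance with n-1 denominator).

Step 1 — sample mean vector:
  mean(A) = (9 + 1 + 5 + 2 + 4 + 1) / 6 = 22/6 = 3.6667
  mean(B) = (8 + 4 + 1 + 2 + 4 + 6) / 6 = 25/6 = 4.1667
  x̄ = (3.6667, 4.1667),  deviation x̄ - mu_0 = (3.6667, 4.1667) - (3, 6) = (0.6667, -1.8333).

Step 2 — sample covariance matrix, S[i,j] = (1/(n-1)) · Σ_k (x_{k,i} - mean_i) · (x_{k,j} - mean_j), divisor n-1 = 5:
  S[A,A] = ((5.3333)·(5.3333) + (-2.6667)·(-2.6667) + (1.3333)·(1.3333) + (-1.6667)·(-1.6667) + (0.3333)·(0.3333) + (-2.6667)·(-2.6667)) / 5 = 47.3333/5 = 9.4667
  S[A,B] = ((5.3333)·(3.8333) + (-2.6667)·(-0.1667) + (1.3333)·(-3.1667) + (-1.6667)·(-2.1667) + (0.3333)·(-0.1667) + (-2.6667)·(1.8333)) / 5 = 15.3333/5 = 3.0667
  S[B,B] = ((3.8333)·(3.8333) + (-0.1667)·(-0.1667) + (-3.1667)·(-3.1667) + (-2.1667)·(-2.1667) + (-0.1667)·(-0.1667) + (1.8333)·(1.8333)) / 5 = 32.8333/5 = 6.5667
  S = [[9.4667, 3.0667],
 [3.0667, 6.5667]].

Step 3 — invert S. det(S) = 9.4667·6.5667 - (3.0667)² = 52.76.
  S^{-1} = (1/det) · [[d, -b], [-b, a]] = [[0.1245, -0.0581],
 [-0.0581, 0.1794]].

Step 4 — quadratic form (x̄ - mu_0)^T · S^{-1} · (x̄ - mu_0):
  S^{-1} · (x̄ - mu_0) = (0.1895, -0.3677),
  (x̄ - mu_0)^T · [...] = (0.6667)·(0.1895) + (-1.8333)·(-0.3677) = 0.8005.

Step 5 — scale by n: T² = 6 · 0.8005 = 4.8029.

T² ≈ 4.8029


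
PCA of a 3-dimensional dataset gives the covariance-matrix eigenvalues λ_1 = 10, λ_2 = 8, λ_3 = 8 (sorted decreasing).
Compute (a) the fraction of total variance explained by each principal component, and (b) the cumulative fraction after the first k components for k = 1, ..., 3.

Step 1 — total variance = trace(Sigma) = Σ λ_i = 10 + 8 + 8 = 26.

Step 2 — fraction explained by component i = λ_i / Σ λ:
  PC1: 10/26 = 0.3846
  PC2: 8/26 = 0.3077
  PC3: 8/26 = 0.3077

Step 3 — cumulative fraction after k components = (λ_1 + ... + λ_k) / Σ λ:
  k = 1: 10/26 = 0.3846
  k = 2: (10 + 8)/26 = 18/26 = 0.6923
  k = 3: (10 + 8 + 8)/26 = 26/26 = 1

Summary (fraction, with percent):

explained: PC1 0.3846 (38.46%), PC2 0.3077 (30.77%), PC3 0.3077 (30.77%);  cumulative: 0.3846, 0.6923, 1


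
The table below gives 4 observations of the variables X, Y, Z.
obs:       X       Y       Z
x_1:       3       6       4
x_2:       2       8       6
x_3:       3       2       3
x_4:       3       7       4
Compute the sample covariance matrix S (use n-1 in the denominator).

Step 1 — column means:
  mean(X) = (3 + 2 + 3 + 3) / 4 = 11/4 = 2.75
  mean(Y) = (6 + 8 + 2 + 7) / 4 = 23/4 = 5.75
  mean(Z) = (4 + 6 + 3 + 4) / 4 = 17/4 = 4.25

Step 2 — sample covariance S[i,j] = (1/(n-1)) · Σ_k (x_{k,i} - mean_i) · (x_{k,j} - mean_j), with n-1 = 3.
  S[X,X] = ((0.25)·(0.25) + (-0.75)·(-0.75) + (0.25)·(0.25) + (0.25)·(0.25)) / 3 = 0.75/3 = 0.25
  S[X,Y] = ((0.25)·(0.25) + (-0.75)·(2.25) + (0.25)·(-3.75) + (0.25)·(1.25)) / 3 = -2.25/3 = -0.75
  S[X,Z] = ((0.25)·(-0.25) + (-0.75)·(1.75) + (0.25)·(-1.25) + (0.25)·(-0.25)) / 3 = -1.75/3 = -0.5833
  S[Y,Y] = ((0.25)·(0.25) + (2.25)·(2.25) + (-3.75)·(-3.75) + (1.25)·(1.25)) / 3 = 20.75/3 = 6.9167
  S[Y,Z] = ((0.25)·(-0.25) + (2.25)·(1.75) + (-3.75)·(-1.25) + (1.25)·(-0.25)) / 3 = 8.25/3 = 2.75
  S[Z,Z] = ((-0.25)·(-0.25) + (1.75)·(1.75) + (-1.25)·(-1.25) + (-0.25)·(-0.25)) / 3 = 4.75/3 = 1.5833

S is symmetric (S[j,i] = S[i,j]). Assembling:

S = [[0.25, -0.75, -0.5833],
 [-0.75, 6.9167, 2.75],
 [-0.5833, 2.75, 1.5833]]


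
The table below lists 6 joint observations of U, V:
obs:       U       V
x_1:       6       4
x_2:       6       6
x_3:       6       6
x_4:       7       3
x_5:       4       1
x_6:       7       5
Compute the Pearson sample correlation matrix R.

Step 1 — column means:
  mean(U) = (6 + 6 + 6 + 7 + 4 + 7) / 6 = 36/6 = 6
  mean(V) = (4 + 6 + 6 + 3 + 1 + 5) / 6 = 25/6 = 4.1667

Step 2 — sample variances and covariances s[i,j] = (1/(n-1)) · Σ_k (x_{k,i} - mean_i) · (x_{k,j} - mean_j), with n-1 = 5:
  s[U,U] = ((0)·(0) + (0)·(0) + (0)·(0) + (1)·(1) + (-2)·(-2) + (1)·(1)) / 5 = 6/5 = 1.2
  s[U,V] = ((0)·(-0.1667) + (0)·(1.8333) + (0)·(1.8333) + (1)·(-1.1667) + (-2)·(-3.1667) + (1)·(0.8333)) / 5 = 6/5 = 1.2
  s[V,V] = ((-0.1667)·(-0.1667) + (1.8333)·(1.8333) + (1.8333)·(1.8333) + (-1.1667)·(-1.1667) + (-3.1667)·(-3.1667) + (0.8333)·(0.8333)) / 5 = 18.8333/5 = 3.7667
  Sample standard deviations s_i = √(s[i,i]):
  s(U) = √(1.2) = 1.0954
  s(V) = √(3.7667) = 1.9408

Step 3 — r_{ij} = s_{ij} / (s_i · s_j):
  r[U,U] = 1 (diagonal).
  r[U,V] = 1.2 / (1.0954 · 1.9408) = 1.2 / 2.126 = 0.5644
  r[V,V] = 1 (diagonal).

R is symmetric with unit diagonal. Assembling:

R = [[1, 0.5644],
 [0.5644, 1]]


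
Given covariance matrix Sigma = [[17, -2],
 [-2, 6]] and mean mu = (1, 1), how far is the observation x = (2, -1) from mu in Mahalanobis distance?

Step 1 — centre the observation: (x - mu) = (1, -2).

Step 2 — invert Sigma. det(Sigma) = 17·6 - (-2)² = 98.
  Sigma^{-1} = (1/det) · [[d, -b], [-b, a]] = [[0.0612, 0.0204],
 [0.0204, 0.1735]].

Step 3 — form the quadratic (x - mu)^T · Sigma^{-1} · (x - mu):
  Sigma^{-1} · (x - mu) = (0.0204, -0.3265).
  (x - mu)^T · [Sigma^{-1} · (x - mu)] = (1)·(0.0204) + (-2)·(-0.3265) = 0.6735.

Step 4 — take square root: d = √(0.6735) ≈ 0.8207.

d(x, mu) = √(0.6735) ≈ 0.8207


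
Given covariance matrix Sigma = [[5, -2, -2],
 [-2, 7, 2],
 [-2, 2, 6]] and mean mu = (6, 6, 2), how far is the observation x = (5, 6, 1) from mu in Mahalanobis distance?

Step 1 — centre the observation: (x - mu) = (-1, 0, -1).

Step 2 — invert Sigma (cofactor / det for 3×3, or solve directly):
  Sigma^{-1} = [[0.2468, 0.0519, 0.0649],
 [0.0519, 0.1688, -0.039],
 [0.0649, -0.039, 0.2013]].

Step 3 — form the quadratic (x - mu)^T · Sigma^{-1} · (x - mu):
  Sigma^{-1} · (x - mu) = (-0.3117, -0.013, -0.2662).
  (x - mu)^T · [Sigma^{-1} · (x - mu)] = (-1)·(-0.3117) + (0)·(-0.013) + (-1)·(-0.2662) = 0.5779.

Step 4 — take square root: d = √(0.5779) ≈ 0.7602.

d(x, mu) = √(0.5779) ≈ 0.7602


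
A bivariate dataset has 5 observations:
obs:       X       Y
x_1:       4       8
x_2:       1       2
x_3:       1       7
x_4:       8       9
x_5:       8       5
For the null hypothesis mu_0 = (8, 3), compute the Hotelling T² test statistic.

Step 1 — sample mean vector:
  mean(X) = (4 + 1 + 1 + 8 + 8) / 5 = 22/5 = 4.4
  mean(Y) = (8 + 2 + 7 + 9 + 5) / 5 = 31/5 = 6.2
  x̄ = (4.4, 6.2),  deviation x̄ - mu_0 = (4.4, 6.2) - (8, 3) = (-3.6, 3.2).

Step 2 — sample covariance matrix, S[i,j] = (1/(n-1)) · Σ_k (x_{k,i} - mean_i) · (x_{k,j} - mean_j), divisor n-1 = 4:
  S[X,X] = ((-0.4)·(-0.4) + (-3.4)·(-3.4) + (-3.4)·(-3.4) + (3.6)·(3.6) + (3.6)·(3.6)) / 4 = 49.2/4 = 12.3
  S[X,Y] = ((-0.4)·(1.8) + (-3.4)·(-4.2) + (-3.4)·(0.8) + (3.6)·(2.8) + (3.6)·(-1.2)) / 4 = 16.6/4 = 4.15
  S[Y,Y] = ((1.8)·(1.8) + (-4.2)·(-4.2) + (0.8)·(0.8) + (2.8)·(2.8) + (-1.2)·(-1.2)) / 4 = 30.8/4 = 7.7
  S = [[12.3, 4.15],
 [4.15, 7.7]].

Step 3 — invert S. det(S) = 12.3·7.7 - (4.15)² = 77.4875.
  S^{-1} = (1/det) · [[d, -b], [-b, a]] = [[0.0994, -0.0536],
 [-0.0536, 0.1587]].

Step 4 — quadratic form (x̄ - mu_0)^T · S^{-1} · (x̄ - mu_0):
  S^{-1} · (x̄ - mu_0) = (-0.5291, 0.7008),
  (x̄ - mu_0)^T · [...] = (-3.6)·(-0.5291) + (3.2)·(0.7008) = 4.1472.

Step 5 — scale by n: T² = 5 · 4.1472 = 20.7362.

T² ≈ 20.7362


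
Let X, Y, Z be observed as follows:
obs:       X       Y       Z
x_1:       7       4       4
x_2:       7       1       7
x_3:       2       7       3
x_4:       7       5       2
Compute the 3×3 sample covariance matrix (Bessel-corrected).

Step 1 — column means:
  mean(X) = (7 + 7 + 2 + 7) / 4 = 23/4 = 5.75
  mean(Y) = (4 + 1 + 7 + 5) / 4 = 17/4 = 4.25
  mean(Z) = (4 + 7 + 3 + 2) / 4 = 16/4 = 4

Step 2 — sample covariance S[i,j] = (1/(n-1)) · Σ_k (x_{k,i} - mean_i) · (x_{k,j} - mean_j), with n-1 = 3.
  S[X,X] = ((1.25)·(1.25) + (1.25)·(1.25) + (-3.75)·(-3.75) + (1.25)·(1.25)) / 3 = 18.75/3 = 6.25
  S[X,Y] = ((1.25)·(-0.25) + (1.25)·(-3.25) + (-3.75)·(2.75) + (1.25)·(0.75)) / 3 = -13.75/3 = -4.5833
  S[X,Z] = ((1.25)·(0) + (1.25)·(3) + (-3.75)·(-1) + (1.25)·(-2)) / 3 = 5/3 = 1.6667
  S[Y,Y] = ((-0.25)·(-0.25) + (-3.25)·(-3.25) + (2.75)·(2.75) + (0.75)·(0.75)) / 3 = 18.75/3 = 6.25
  S[Y,Z] = ((-0.25)·(0) + (-3.25)·(3) + (2.75)·(-1) + (0.75)·(-2)) / 3 = -14/3 = -4.6667
  S[Z,Z] = ((0)·(0) + (3)·(3) + (-1)·(-1) + (-2)·(-2)) / 3 = 14/3 = 4.6667

S is symmetric (S[j,i] = S[i,j]). Assembling:

S = [[6.25, -4.5833, 1.6667],
 [-4.5833, 6.25, -4.6667],
 [1.6667, -4.6667, 4.6667]]


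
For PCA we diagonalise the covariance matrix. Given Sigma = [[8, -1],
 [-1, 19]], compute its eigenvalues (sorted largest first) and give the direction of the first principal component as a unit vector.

Step 1 — characteristic polynomial of 2×2 Sigma:
  det(Sigma - λI) = λ² - trace · λ + det = 0.
  trace = 8 + 19 = 27, det = 8·19 - (-1)² = 151.
Step 2 — discriminant:
  Δ = trace² - 4·det = 729 - 604 = 125.
Step 3 — eigenvalues:
  λ = (trace ± √Δ)/2 = (27 ± 11.1803)/2,
  λ_1 = 19.0902,  λ_2 = 7.9098.

Step 4 — unit eigenvector for λ_1: solve (Sigma - λ_1 I)v = 0. First row:
  (8 - 19.0902)·v_x + (-1)·v_y = 0, i.e. (-11.0902)·v_x + (-1)·v_y = 0,
  so v ∝ (b, λ_1 - a) = (-1, 11.0902); multiply by -1 so the first entry is positive: u = (1, -11.0902).
  ||u|| = √((1)² + (-11.0902)²) = √(123.9919) ≈ 11.1352,
  v_1 = u/||u|| ≈ (0.0898, -0.996) (||v_1|| = 1).

λ_1 = 19.0902,  λ_2 = 7.9098;  v_1 ≈ (0.0898, -0.996)


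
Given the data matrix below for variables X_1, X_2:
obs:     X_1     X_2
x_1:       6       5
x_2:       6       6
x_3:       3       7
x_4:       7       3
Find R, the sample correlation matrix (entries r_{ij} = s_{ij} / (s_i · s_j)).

Step 1 — column means:
  mean(X_1) = (6 + 6 + 3 + 7) / 4 = 22/4 = 5.5
  mean(X_2) = (5 + 6 + 7 + 3) / 4 = 21/4 = 5.25

Step 2 — sample variances and covariances s[i,j] = (1/(n-1)) · Σ_k (x_{k,i} - mean_i) · (x_{k,j} - mean_j), with n-1 = 3:
  s[X_1,X_1] = ((0.5)·(0.5) + (0.5)·(0.5) + (-2.5)·(-2.5) + (1.5)·(1.5)) / 3 = 9/3 = 3
  s[X_1,X_2] = ((0.5)·(-0.25) + (0.5)·(0.75) + (-2.5)·(1.75) + (1.5)·(-2.25)) / 3 = -7.5/3 = -2.5
  s[X_2,X_2] = ((-0.25)·(-0.25) + (0.75)·(0.75) + (1.75)·(1.75) + (-2.25)·(-2.25)) / 3 = 8.75/3 = 2.9167
  Sample standard deviations s_i = √(s[i,i]):
  s(X_1) = √(3) = 1.7321
  s(X_2) = √(2.9167) = 1.7078

Step 3 — r_{ij} = s_{ij} / (s_i · s_j):
  r[X_1,X_1] = 1 (diagonal).
  r[X_1,X_2] = -2.5 / (1.7321 · 1.7078) = -2.5 / 2.958 = -0.8452
  r[X_2,X_2] = 1 (diagonal).

R is symmetric with unit diagonal. Assembling:

R = [[1, -0.8452],
 [-0.8452, 1]]


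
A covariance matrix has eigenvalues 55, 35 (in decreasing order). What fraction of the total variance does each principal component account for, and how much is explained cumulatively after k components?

Step 1 — total variance = trace(Sigma) = Σ λ_i = 55 + 35 = 90.

Step 2 — fraction explained by component i = λ_i / Σ λ:
  PC1: 55/90 = 0.6111
  PC2: 35/90 = 0.3889

Step 3 — cumulative fraction after k components = (λ_1 + ... + λ_k) / Σ λ:
  k = 1: 55/90 = 0.6111
  k = 2: (55 + 35)/90 = 90/90 = 1

Summary (fraction, with percent):

explained: PC1 0.6111 (61.11%), PC2 0.3889 (38.89%);  cumulative: 0.6111, 1


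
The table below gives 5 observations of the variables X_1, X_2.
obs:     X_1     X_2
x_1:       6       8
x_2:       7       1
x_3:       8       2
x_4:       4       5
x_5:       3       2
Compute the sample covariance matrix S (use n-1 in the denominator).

Step 1 — column means:
  mean(X_1) = (6 + 7 + 8 + 4 + 3) / 5 = 28/5 = 5.6
  mean(X_2) = (8 + 1 + 2 + 5 + 2) / 5 = 18/5 = 3.6

Step 2 — sample covariance S[i,j] = (1/(n-1)) · Σ_k (x_{k,i} - mean_i) · (x_{k,j} - mean_j), with n-1 = 4.
  S[X_1,X_1] = ((0.4)·(0.4) + (1.4)·(1.4) + (2.4)·(2.4) + (-1.6)·(-1.6) + (-2.6)·(-2.6)) / 4 = 17.2/4 = 4.3
  S[X_1,X_2] = ((0.4)·(4.4) + (1.4)·(-2.6) + (2.4)·(-1.6) + (-1.6)·(1.4) + (-2.6)·(-1.6)) / 4 = -3.8/4 = -0.95
  S[X_2,X_2] = ((4.4)·(4.4) + (-2.6)·(-2.6) + (-1.6)·(-1.6) + (1.4)·(1.4) + (-1.6)·(-1.6)) / 4 = 33.2/4 = 8.3

S is symmetric (S[j,i] = S[i,j]). Assembling:

S = [[4.3, -0.95],
 [-0.95, 8.3]]


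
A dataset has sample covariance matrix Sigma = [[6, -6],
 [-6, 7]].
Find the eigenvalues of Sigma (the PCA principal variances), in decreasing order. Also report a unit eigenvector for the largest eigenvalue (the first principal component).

Step 1 — characteristic polynomial of 2×2 Sigma:
  det(Sigma - λI) = λ² - trace · λ + det = 0.
  trace = 6 + 7 = 13, det = 6·7 - (-6)² = 6.
Step 2 — discriminant:
  Δ = trace² - 4·det = 169 - 24 = 145.
Step 3 — eigenvalues:
  λ = (trace ± √Δ)/2 = (13 ± 12.0416)/2,
  λ_1 = 12.5208,  λ_2 = 0.4792.

Step 4 — unit eigenvector for λ_1: solve (Sigma - λ_1 I)v = 0. First row:
  (6 - 12.5208)·v_x + (-6)·v_y = 0, i.e. (-6.5208)·v_x + (-6)·v_y = 0,
  so v ∝ (b, λ_1 - a) = (-6, 6.5208); multiply by -1 so the first entry is positive: u = (6, -6.5208).
  ||u|| = √((6)² + (-6.5208)²) = √(78.5208) ≈ 8.8612,
  v_1 = u/||u|| ≈ (0.6771, -0.7359) (||v_1|| = 1).

λ_1 = 12.5208,  λ_2 = 0.4792;  v_1 ≈ (0.6771, -0.7359)


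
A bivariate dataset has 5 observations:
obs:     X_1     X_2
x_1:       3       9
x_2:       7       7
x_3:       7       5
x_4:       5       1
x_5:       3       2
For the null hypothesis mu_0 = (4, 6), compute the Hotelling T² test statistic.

Step 1 — sample mean vector:
  mean(X_1) = (3 + 7 + 7 + 5 + 3) / 5 = 25/5 = 5
  mean(X_2) = (9 + 7 + 5 + 1 + 2) / 5 = 24/5 = 4.8
  x̄ = (5, 4.8),  deviation x̄ - mu_0 = (5, 4.8) - (4, 6) = (1, -1.2).

Step 2 — sample covariance matrix, S[i,j] = (1/(n-1)) · Σ_k (x_{k,i} - mean_i) · (x_{k,j} - mean_j), divisor n-1 = 4:
  S[X_1,X_1] = ((-2)·(-2) + (2)·(2) + (2)·(2) + (0)·(0) + (-2)·(-2)) / 4 = 16/4 = 4
  S[X_1,X_2] = ((-2)·(4.2) + (2)·(2.2) + (2)·(0.2) + (0)·(-3.8) + (-2)·(-2.8)) / 4 = 2/4 = 0.5
  S[X_2,X_2] = ((4.2)·(4.2) + (2.2)·(2.2) + (0.2)·(0.2) + (-3.8)·(-3.8) + (-2.8)·(-2.8)) / 4 = 44.8/4 = 11.2
  S = [[4, 0.5],
 [0.5, 11.2]].

Step 3 — invert S. det(S) = 4·11.2 - (0.5)² = 44.55.
  S^{-1} = (1/det) · [[d, -b], [-b, a]] = [[0.2514, -0.0112],
 [-0.0112, 0.0898]].

Step 4 — quadratic form (x̄ - mu_0)^T · S^{-1} · (x̄ - mu_0):
  S^{-1} · (x̄ - mu_0) = (0.2649, -0.119),
  (x̄ - mu_0)^T · [...] = (1)·(0.2649) + (-1.2)·(-0.119) = 0.4076.

Step 5 — scale by n: T² = 5 · 0.4076 = 2.0382.

T² ≈ 2.0382
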